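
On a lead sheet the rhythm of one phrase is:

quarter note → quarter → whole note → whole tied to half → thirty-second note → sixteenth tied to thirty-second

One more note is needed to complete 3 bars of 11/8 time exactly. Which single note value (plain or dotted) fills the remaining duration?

3 bars of 11/8 = 132 thirty-second notes.
Each duration in thirty-second notes: quarter note = 8; quarter = 8; whole note = 32; whole tied to half (whole + half) = 48; thirty-second note = 1; sixteenth tied to thirty-second (sixteenth + thirty-second) = 3.
Total: 8 + 8 + 32 + 48 + 1 + 3 = 100.
Remaining: 132 − 100 = 32 thirty-second notes, which is a whole note.

whole note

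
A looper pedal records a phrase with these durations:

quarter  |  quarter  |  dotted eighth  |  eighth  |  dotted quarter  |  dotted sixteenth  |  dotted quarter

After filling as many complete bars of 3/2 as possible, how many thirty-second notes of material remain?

One bar of 3/2 = 48 thirty-second notes.
Express everything in thirty-second notes: quarter = 8; quarter = 8; dotted eighth = 6; eighth = 4; dotted quarter = 12; dotted sixteenth = 3; dotted quarter = 12.
Adding: 8 + 8 + 6 + 4 + 12 + 3 + 12 = 53.
53 ÷ 48 = 1 complete bar with 5 thirty-second notes remaining.

5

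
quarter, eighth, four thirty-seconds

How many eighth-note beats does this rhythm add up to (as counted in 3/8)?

One eighth-note beat = 4 thirty-second notes.
Convert each value to thirty-second notes: quarter = 8; eighth = 4; thirty-second = 1; thirty-second = 1; thirty-second = 1; thirty-second = 1.
Altogether 8 + 4 + 1 + 1 + 1 + 1 = 16.
16 ÷ 4 = 4 beats.

4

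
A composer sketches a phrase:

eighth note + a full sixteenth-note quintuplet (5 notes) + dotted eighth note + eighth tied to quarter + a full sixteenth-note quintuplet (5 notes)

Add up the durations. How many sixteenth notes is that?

19

Each duration in sixteenth notes: eighth note = 2; a full sixteenth-note quintuplet (5 notes) (five quintuplet sixteenths span one quarter) = 4; dotted eighth note = 3; eighth tied to quarter (eighth + quarter) = 6; a full sixteenth-note quintuplet (5 notes) (five quintuplet sixteenths span one quarter) = 4.
Sum: 2 + 4 + 3 + 6 + 4 = 19 sixteenth notes.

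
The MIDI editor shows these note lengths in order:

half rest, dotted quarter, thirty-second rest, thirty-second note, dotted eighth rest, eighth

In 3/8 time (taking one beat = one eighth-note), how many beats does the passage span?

One eighth-note beat = 4 thirty-second notes.
Working in thirty-second notes: half rest = 16; dotted quarter = 12; thirty-second rest = 1; thirty-second note = 1; dotted eighth rest = 6; eighth = 4.
Total: 16 + 12 + 1 + 1 + 6 + 4 = 40.
40 ÷ 4 = 10 beats.

10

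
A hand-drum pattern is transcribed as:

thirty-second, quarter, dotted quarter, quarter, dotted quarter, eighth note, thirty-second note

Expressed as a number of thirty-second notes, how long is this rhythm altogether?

Express everything in thirty-second notes: thirty-second = 1; quarter = 8; dotted quarter = 12; quarter = 8; dotted quarter = 12; eighth note = 4; thirty-second note = 1.
Sum: 1 + 8 + 12 + 8 + 12 + 4 + 1 = 46 thirty-second notes.

46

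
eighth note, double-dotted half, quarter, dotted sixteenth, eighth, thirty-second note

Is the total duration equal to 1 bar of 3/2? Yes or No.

One bar of 3/2 = 48 thirty-second notes.
Express everything in thirty-second notes: eighth note = 4; double-dotted half = 28; quarter = 8; dotted sixteenth = 3; eighth = 4; thirty-second note = 1.
Total: 4 + 28 + 8 + 3 + 4 + 1 = 48.
48 equals 48, so the answer is Yes.

Yes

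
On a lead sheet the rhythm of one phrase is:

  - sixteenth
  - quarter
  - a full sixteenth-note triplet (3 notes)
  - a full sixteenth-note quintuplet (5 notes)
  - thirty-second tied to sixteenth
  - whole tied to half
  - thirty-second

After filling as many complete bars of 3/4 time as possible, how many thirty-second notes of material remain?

2

One bar of 3/4 = 24 thirty-second notes.
Express everything in thirty-second notes: sixteenth = 2; quarter = 8; a full sixteenth-note triplet (3 notes) (three triplet sixteenths span one eighth) = 4; a full sixteenth-note quintuplet (5 notes) (five quintuplet sixteenths span one quarter) = 8; thirty-second tied to sixteenth (thirty-second + sixteenth) = 3; whole tied to half (whole + half) = 48; thirty-second = 1.
Altogether 2 + 8 + 4 + 8 + 3 + 48 + 1 = 74.
74 ÷ 24 = 3 complete bars with 2 thirty-second notes remaining.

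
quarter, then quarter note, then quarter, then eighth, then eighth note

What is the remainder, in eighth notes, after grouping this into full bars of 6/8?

2

One bar of 6/8 = 6 eighth notes.
Each duration in eighth notes: quarter = 2; quarter note = 2; quarter = 2; eighth = 1; eighth note = 1.
Adding: 2 + 2 + 2 + 1 + 1 = 8.
8 ÷ 6 = 1 complete bar with 2 eighth notes remaining.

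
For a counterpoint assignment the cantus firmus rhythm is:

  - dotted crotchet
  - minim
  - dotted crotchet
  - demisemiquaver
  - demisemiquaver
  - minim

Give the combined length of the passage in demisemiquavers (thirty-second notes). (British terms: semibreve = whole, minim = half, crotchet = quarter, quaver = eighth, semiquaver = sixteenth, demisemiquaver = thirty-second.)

Express everything in thirty-second notes: dotted crotchet = 12; minim = 16; dotted crotchet = 12; demisemiquaver = 1; demisemiquaver = 1; minim = 16.
Sum: 12 + 16 + 12 + 1 + 1 + 16 = 58 thirty-second notes.

58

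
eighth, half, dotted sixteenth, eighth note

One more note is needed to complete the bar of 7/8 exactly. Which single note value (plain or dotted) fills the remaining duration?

thirty-second note

The bar of 7/8 = 28 thirty-second notes.
Convert each value to thirty-second notes: eighth = 4; half = 16; dotted sixteenth = 3; eighth note = 4.
Sum: 4 + 16 + 3 + 4 = 27.
Remaining: 28 − 27 = 1 thirty-second note, which is a thirty-second note.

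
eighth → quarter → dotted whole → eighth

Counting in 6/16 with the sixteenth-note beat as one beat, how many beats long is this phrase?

32

One sixteenth-note beat = 2 thirty-second notes.
Each duration in thirty-second notes: eighth = 4; quarter = 8; dotted whole = 48; eighth = 4.
Altogether 4 + 8 + 48 + 4 = 64.
64 ÷ 2 = 32 beats.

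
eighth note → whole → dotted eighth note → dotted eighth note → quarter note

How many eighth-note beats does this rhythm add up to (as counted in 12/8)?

One eighth-note beat = 2 sixteenth notes.
Convert each value to sixteenth notes: eighth note = 2; whole = 16; dotted eighth note = 3; dotted eighth note = 3; quarter note = 4.
Adding: 2 + 16 + 3 + 3 + 4 = 28.
28 ÷ 2 = 14 beats.

14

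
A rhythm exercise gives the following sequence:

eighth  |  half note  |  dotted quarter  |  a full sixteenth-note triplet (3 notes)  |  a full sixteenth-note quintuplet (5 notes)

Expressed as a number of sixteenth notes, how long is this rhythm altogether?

Convert each value to sixteenth notes: eighth = 2; half note = 8; dotted quarter = 6; a full sixteenth-note triplet (3 notes) (three triplet sixteenths span one eighth) = 2; a full sixteenth-note quintuplet (5 notes) (five quintuplet sixteenths span one quarter) = 4.
Adding: 2 + 8 + 6 + 2 + 4 = 22 sixteenth notes.

22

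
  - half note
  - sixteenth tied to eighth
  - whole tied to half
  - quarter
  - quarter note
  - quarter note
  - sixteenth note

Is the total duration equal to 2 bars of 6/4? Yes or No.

Yes

One bar of 6/4 = 24 sixteenth notes, so 2 bars = 48.
Working in sixteenth notes: half note = 8; sixteenth tied to eighth (sixteenth + eighth) = 3; whole tied to half (whole + half) = 24; quarter = 4; quarter note = 4; quarter note = 4; sixteenth note = 1.
Adding: 8 + 3 + 24 + 4 + 4 + 4 + 1 = 48.
48 equals 48, so the answer is Yes.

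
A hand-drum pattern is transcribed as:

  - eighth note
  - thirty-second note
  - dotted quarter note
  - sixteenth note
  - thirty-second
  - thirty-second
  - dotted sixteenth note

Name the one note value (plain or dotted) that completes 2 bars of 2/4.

2 bars of 2/4 = 32 thirty-second notes.
Express everything in thirty-second notes: eighth note = 4; thirty-second note = 1; dotted quarter note = 12; sixteenth note = 2; thirty-second = 1; thirty-second = 1; dotted sixteenth note = 3.
Total: 4 + 1 + 12 + 2 + 1 + 1 + 3 = 24.
Remaining: 32 − 24 = 8 thirty-second notes, which is a quarter note.

quarter note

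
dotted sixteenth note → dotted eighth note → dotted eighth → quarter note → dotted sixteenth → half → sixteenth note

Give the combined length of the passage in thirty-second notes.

44

Express everything in thirty-second notes: dotted sixteenth note = 3; dotted eighth note = 6; dotted eighth = 6; quarter note = 8; dotted sixteenth = 3; half = 16; sixteenth note = 2.
Sum: 3 + 6 + 6 + 8 + 3 + 16 + 2 = 44 thirty-second notes.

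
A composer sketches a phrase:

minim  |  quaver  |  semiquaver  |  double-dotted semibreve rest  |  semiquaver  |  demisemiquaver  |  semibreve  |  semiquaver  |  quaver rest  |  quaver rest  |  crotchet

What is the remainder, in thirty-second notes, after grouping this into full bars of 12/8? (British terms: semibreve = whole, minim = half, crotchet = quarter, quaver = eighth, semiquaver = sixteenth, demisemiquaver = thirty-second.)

One bar of 12/8 = 48 thirty-second notes.
In thirty-second notes: minim = 16; quaver = 4; semiquaver = 2; double-dotted semibreve rest = 56; semiquaver = 2; demisemiquaver = 1; semibreve = 32; semiquaver = 2; quaver rest = 4; quaver rest = 4; crotchet = 8.
Total: 16 + 4 + 2 + 56 + 2 + 1 + 32 + 2 + 4 + 4 + 8 = 131.
131 ÷ 48 = 2 complete bars with 35 thirty-second notes remaining.

35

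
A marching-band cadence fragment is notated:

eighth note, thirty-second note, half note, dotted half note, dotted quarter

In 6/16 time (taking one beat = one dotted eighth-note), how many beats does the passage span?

One dotted eighth-note beat = 6 thirty-second notes.
Working in thirty-second notes: eighth note = 4; thirty-second note = 1; half note = 16; dotted half note = 24; dotted quarter = 12.
Adding: 4 + 1 + 16 + 24 + 12 = 57.
57 ÷ 6 = 9.5 beats.

9.5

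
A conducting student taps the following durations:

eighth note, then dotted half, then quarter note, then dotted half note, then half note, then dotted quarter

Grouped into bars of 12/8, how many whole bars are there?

1

One bar of 12/8 = 12 eighth notes.
Working in eighth notes: eighth note = 1; dotted half = 6; quarter note = 2; dotted half note = 6; half note = 4; dotted quarter = 3.
Altogether 1 + 6 + 2 + 6 + 4 + 3 = 22.
22 ÷ 12 = 1 complete bar with 10 left over.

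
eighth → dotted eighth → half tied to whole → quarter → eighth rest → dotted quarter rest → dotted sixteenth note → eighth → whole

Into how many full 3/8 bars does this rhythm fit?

One bar of 3/8 = 12 thirty-second notes.
Each duration in thirty-second notes: eighth = 4; dotted eighth = 6; half tied to whole (half + whole) = 48; quarter = 8; eighth rest = 4; dotted quarter rest = 12; dotted sixteenth note = 3; eighth = 4; whole = 32.
Total: 4 + 6 + 48 + 8 + 4 + 12 + 3 + 4 + 32 = 121.
121 ÷ 12 = 10 complete bars with 1 left over.

10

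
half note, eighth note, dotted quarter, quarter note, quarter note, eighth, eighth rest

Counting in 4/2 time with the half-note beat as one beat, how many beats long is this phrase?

One half-note beat = 4 eighth notes.
Express everything in eighth notes: half note = 4; eighth note = 1; dotted quarter = 3; quarter note = 2; quarter note = 2; eighth = 1; eighth rest = 1.
Altogether 4 + 1 + 3 + 2 + 2 + 1 + 1 = 14.
14 ÷ 4 = 3.5 beats.

3.5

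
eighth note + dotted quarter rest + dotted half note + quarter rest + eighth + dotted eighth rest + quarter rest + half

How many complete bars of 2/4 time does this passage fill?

One bar of 2/4 = 8 sixteenth notes.
Working in sixteenth notes: eighth note = 2; dotted quarter rest = 6; dotted half note = 12; quarter rest = 4; eighth = 2; dotted eighth rest = 3; quarter rest = 4; half = 8.
Total: 2 + 6 + 12 + 4 + 2 + 3 + 4 + 8 = 41.
41 ÷ 8 = 5 complete bars with 1 left over.

5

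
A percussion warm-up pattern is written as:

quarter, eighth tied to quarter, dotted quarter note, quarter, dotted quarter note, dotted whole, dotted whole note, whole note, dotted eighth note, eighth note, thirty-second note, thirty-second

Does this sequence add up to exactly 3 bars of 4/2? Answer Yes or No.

One bar of 4/2 = 64 thirty-second notes, so 3 bars = 192.
Express everything in thirty-second notes: quarter = 8; eighth tied to quarter (eighth + quarter) = 12; dotted quarter note = 12; quarter = 8; dotted quarter note = 12; dotted whole = 48; dotted whole note = 48; whole note = 32; dotted eighth note = 6; eighth note = 4; thirty-second note = 1; thirty-second = 1.
Adding: 8 + 12 + 12 + 8 + 12 + 48 + 48 + 32 + 6 + 4 + 1 + 1 = 192.
192 equals 192, so the answer is Yes.

Yes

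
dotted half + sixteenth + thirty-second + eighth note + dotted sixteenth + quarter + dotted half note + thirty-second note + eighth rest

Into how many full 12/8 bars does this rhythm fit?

One bar of 12/8 = 48 thirty-second notes.
Working in thirty-second notes: dotted half = 24; sixteenth = 2; thirty-second = 1; eighth note = 4; dotted sixteenth = 3; quarter = 8; dotted half note = 24; thirty-second note = 1; eighth rest = 4.
Total: 24 + 2 + 1 + 4 + 3 + 8 + 24 + 1 + 4 = 71.
71 ÷ 48 = 1 complete bar with 23 left over.

1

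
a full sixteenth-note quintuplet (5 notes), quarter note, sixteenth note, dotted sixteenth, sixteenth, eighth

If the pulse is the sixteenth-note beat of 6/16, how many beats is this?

One sixteenth-note beat = 2 thirty-second notes.
Working in thirty-second notes: a full sixteenth-note quintuplet (5 notes) (five quintuplet sixteenths span one quarter) = 8; quarter note = 8; sixteenth note = 2; dotted sixteenth = 3; sixteenth = 2; eighth = 4.
Sum: 8 + 8 + 2 + 3 + 2 + 4 = 27.
27 ÷ 2 = 13.5 beats.

13.5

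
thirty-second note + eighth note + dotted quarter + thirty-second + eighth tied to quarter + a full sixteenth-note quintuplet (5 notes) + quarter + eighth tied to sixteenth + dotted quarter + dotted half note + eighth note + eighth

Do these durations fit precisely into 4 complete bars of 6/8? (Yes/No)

Yes

One bar of 6/8 = 24 thirty-second notes, so 4 bars = 96.
Each duration in thirty-second notes: thirty-second note = 1; eighth note = 4; dotted quarter = 12; thirty-second = 1; eighth tied to quarter (eighth + quarter) = 12; a full sixteenth-note quintuplet (5 notes) (five quintuplet sixteenths span one quarter) = 8; quarter = 8; eighth tied to sixteenth (eighth + sixteenth) = 6; dotted quarter = 12; dotted half note = 24; eighth note = 4; eighth = 4.
Sum: 1 + 4 + 12 + 1 + 12 + 8 + 8 + 6 + 12 + 24 + 4 + 4 = 96.
96 equals 96, so the answer is Yes.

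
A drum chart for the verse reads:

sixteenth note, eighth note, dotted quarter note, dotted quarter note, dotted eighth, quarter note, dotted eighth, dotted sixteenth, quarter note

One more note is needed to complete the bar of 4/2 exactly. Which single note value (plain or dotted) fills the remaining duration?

dotted sixteenth note

The bar of 4/2 = 64 thirty-second notes.
Convert each value to thirty-second notes: sixteenth note = 2; eighth note = 4; dotted quarter note = 12; dotted quarter note = 12; dotted eighth = 6; quarter note = 8; dotted eighth = 6; dotted sixteenth = 3; quarter note = 8.
Altogether 2 + 4 + 12 + 12 + 6 + 8 + 6 + 3 + 8 = 61.
Remaining: 64 − 61 = 3 thirty-second notes, which is a dotted sixteenth note.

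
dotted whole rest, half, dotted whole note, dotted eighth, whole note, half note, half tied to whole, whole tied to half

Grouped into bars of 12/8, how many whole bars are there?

5

One bar of 12/8 = 24 sixteenth notes.
Convert each value to sixteenth notes: dotted whole rest = 24; half = 8; dotted whole note = 24; dotted eighth = 3; whole note = 16; half note = 8; half tied to whole (half + whole) = 24; whole tied to half (whole + half) = 24.
Total: 24 + 8 + 24 + 3 + 16 + 8 + 24 + 24 = 131.
131 ÷ 24 = 5 complete bars with 11 left over.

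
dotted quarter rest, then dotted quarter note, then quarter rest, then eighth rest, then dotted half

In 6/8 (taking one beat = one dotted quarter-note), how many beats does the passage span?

5

One dotted quarter-note beat = 3 eighth notes.
Convert each value to eighth notes: dotted quarter rest = 3; dotted quarter note = 3; quarter rest = 2; eighth rest = 1; dotted half = 6.
Adding: 3 + 3 + 2 + 1 + 6 = 15.
15 ÷ 3 = 5 beats.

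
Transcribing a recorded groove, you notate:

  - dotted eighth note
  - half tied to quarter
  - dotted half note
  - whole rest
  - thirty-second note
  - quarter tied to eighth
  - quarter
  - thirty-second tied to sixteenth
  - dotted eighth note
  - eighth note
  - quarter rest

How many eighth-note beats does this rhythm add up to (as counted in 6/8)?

32

One eighth-note beat = 4 thirty-second notes.
Convert each value to thirty-second notes: dotted eighth note = 6; half tied to quarter (half + quarter) = 24; dotted half note = 24; whole rest = 32; thirty-second note = 1; quarter tied to eighth (quarter + eighth) = 12; quarter = 8; thirty-second tied to sixteenth (thirty-second + sixteenth) = 3; dotted eighth note = 6; eighth note = 4; quarter rest = 8.
Adding: 6 + 24 + 24 + 32 + 1 + 12 + 8 + 3 + 6 + 4 + 8 = 128.
128 ÷ 4 = 32 beats.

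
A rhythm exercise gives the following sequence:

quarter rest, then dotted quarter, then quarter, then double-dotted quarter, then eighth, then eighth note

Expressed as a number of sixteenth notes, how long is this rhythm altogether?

Convert each value to sixteenth notes: quarter rest = 4; dotted quarter = 6; quarter = 4; double-dotted quarter = 7; eighth = 2; eighth note = 2.
Total: 4 + 6 + 4 + 7 + 2 + 2 = 25 sixteenth notes.

25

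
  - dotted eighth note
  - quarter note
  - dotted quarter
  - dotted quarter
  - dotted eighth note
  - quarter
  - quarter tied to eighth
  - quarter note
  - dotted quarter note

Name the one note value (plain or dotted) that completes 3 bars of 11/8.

dotted whole note

3 bars of 11/8 = 66 sixteenth notes.
Each duration in sixteenth notes: dotted eighth note = 3; quarter note = 4; dotted quarter = 6; dotted quarter = 6; dotted eighth note = 3; quarter = 4; quarter tied to eighth (quarter + eighth) = 6; quarter note = 4; dotted quarter note = 6.
Sum: 3 + 4 + 6 + 6 + 3 + 4 + 6 + 4 + 6 = 42.
Remaining: 66 − 42 = 24 sixteenth notes, which is a dotted whole note.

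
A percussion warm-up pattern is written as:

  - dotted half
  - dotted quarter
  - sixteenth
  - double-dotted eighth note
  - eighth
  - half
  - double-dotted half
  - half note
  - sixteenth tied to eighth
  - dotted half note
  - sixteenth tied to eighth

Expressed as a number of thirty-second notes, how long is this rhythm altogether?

145

In thirty-second notes: dotted half = 24; dotted quarter = 12; sixteenth = 2; double-dotted eighth note = 7; eighth = 4; half = 16; double-dotted half = 28; half note = 16; sixteenth tied to eighth (sixteenth + eighth) = 6; dotted half note = 24; sixteenth tied to eighth (sixteenth + eighth) = 6.
Altogether 24 + 12 + 2 + 7 + 4 + 16 + 28 + 16 + 6 + 24 + 6 = 145 thirty-second notes.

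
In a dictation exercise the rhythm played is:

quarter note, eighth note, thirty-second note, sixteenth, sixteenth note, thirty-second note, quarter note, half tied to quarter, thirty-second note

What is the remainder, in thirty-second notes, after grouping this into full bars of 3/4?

3

One bar of 3/4 = 24 thirty-second notes.
Working in thirty-second notes: quarter note = 8; eighth note = 4; thirty-second note = 1; sixteenth = 2; sixteenth note = 2; thirty-second note = 1; quarter note = 8; half tied to quarter (half + quarter) = 24; thirty-second note = 1.
Adding: 8 + 4 + 1 + 2 + 2 + 1 + 8 + 24 + 1 = 51.
51 ÷ 24 = 2 complete bars with 3 thirty-second notes remaining.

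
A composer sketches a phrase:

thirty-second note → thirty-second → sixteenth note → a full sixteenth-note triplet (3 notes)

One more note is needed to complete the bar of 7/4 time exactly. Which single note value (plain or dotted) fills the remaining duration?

The bar of 7/4 = 56 thirty-second notes.
Each duration in thirty-second notes: thirty-second note = 1; thirty-second = 1; sixteenth note = 2; a full sixteenth-note triplet (3 notes) (three triplet sixteenths span one eighth) = 4.
Sum: 1 + 1 + 2 + 4 = 8.
Remaining: 56 − 8 = 48 thirty-second notes, which is a dotted whole note.

dotted whole note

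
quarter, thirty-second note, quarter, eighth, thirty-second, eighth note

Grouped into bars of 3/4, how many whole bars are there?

One bar of 3/4 = 24 thirty-second notes.
In thirty-second notes: quarter = 8; thirty-second note = 1; quarter = 8; eighth = 4; thirty-second = 1; eighth note = 4.
Adding: 8 + 1 + 8 + 4 + 1 + 4 = 26.
26 ÷ 24 = 1 complete bar with 2 left over.

1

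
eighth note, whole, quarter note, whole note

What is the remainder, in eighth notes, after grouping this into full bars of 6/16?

One bar of 6/16 = 3 eighth notes.
Working in eighth notes: eighth note = 1; whole = 8; quarter note = 2; whole note = 8.
Altogether 1 + 8 + 2 + 8 = 19.
19 ÷ 3 = 6 complete bars with 1 eighth note remaining.

1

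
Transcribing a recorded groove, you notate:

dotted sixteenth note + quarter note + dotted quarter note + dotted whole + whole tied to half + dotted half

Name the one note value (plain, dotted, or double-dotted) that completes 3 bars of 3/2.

thirty-second note

3 bars of 3/2 = 144 thirty-second notes.
Express everything in thirty-second notes: dotted sixteenth note = 3; quarter note = 8; dotted quarter note = 12; dotted whole = 48; whole tied to half (whole + half) = 48; dotted half = 24.
Total: 3 + 8 + 12 + 48 + 48 + 24 = 143.
Remaining: 144 − 143 = 1 thirty-second note, which is a thirty-second note.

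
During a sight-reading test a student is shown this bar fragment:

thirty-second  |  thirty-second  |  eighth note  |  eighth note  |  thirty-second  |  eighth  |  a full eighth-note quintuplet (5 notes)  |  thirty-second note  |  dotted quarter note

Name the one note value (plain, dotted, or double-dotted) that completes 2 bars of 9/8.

2 bars of 9/8 = 72 thirty-second notes.
Each duration in thirty-second notes: thirty-second = 1; thirty-second = 1; eighth note = 4; eighth note = 4; thirty-second = 1; eighth = 4; a full eighth-note quintuplet (5 notes) (five quintuplet eighths span one half) = 16; thirty-second note = 1; dotted quarter note = 12.
Total: 1 + 1 + 4 + 4 + 1 + 4 + 16 + 1 + 12 = 44.
Remaining: 72 − 44 = 28 thirty-second notes, which is a double-dotted half note.

double-dotted half note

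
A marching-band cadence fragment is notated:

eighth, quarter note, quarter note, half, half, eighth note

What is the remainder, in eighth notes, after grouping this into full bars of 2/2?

6

One bar of 2/2 = 8 eighth notes.
Working in eighth notes: eighth = 1; quarter note = 2; quarter note = 2; half = 4; half = 4; eighth note = 1.
Adding: 1 + 2 + 2 + 4 + 4 + 1 = 14.
14 ÷ 8 = 1 complete bar with 6 eighth notes remaining.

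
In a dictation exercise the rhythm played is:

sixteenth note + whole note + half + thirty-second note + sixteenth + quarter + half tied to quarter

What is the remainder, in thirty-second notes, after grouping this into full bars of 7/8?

One bar of 7/8 = 28 thirty-second notes.
Convert each value to thirty-second notes: sixteenth note = 2; whole note = 32; half = 16; thirty-second note = 1; sixteenth = 2; quarter = 8; half tied to quarter (half + quarter) = 24.
Total: 2 + 32 + 16 + 1 + 2 + 8 + 24 = 85.
85 ÷ 28 = 3 complete bars with 1 thirty-second note remaining.

1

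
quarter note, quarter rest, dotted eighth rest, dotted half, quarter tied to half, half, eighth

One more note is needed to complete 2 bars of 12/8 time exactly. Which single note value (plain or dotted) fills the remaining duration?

2 bars of 12/8 = 48 sixteenth notes.
In sixteenth notes: quarter note = 4; quarter rest = 4; dotted eighth rest = 3; dotted half = 12; quarter tied to half (quarter + half) = 12; half = 8; eighth = 2.
Adding: 4 + 4 + 3 + 12 + 12 + 8 + 2 = 45.
Remaining: 48 − 45 = 3 sixteenth notes, which is a dotted eighth note.

dotted eighth note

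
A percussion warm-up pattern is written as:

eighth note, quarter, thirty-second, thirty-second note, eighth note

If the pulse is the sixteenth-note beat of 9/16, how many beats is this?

9

One sixteenth-note beat = 2 thirty-second notes.
Each duration in thirty-second notes: eighth note = 4; quarter = 8; thirty-second = 1; thirty-second note = 1; eighth note = 4.
Total: 4 + 8 + 1 + 1 + 4 = 18.
18 ÷ 2 = 9 beats.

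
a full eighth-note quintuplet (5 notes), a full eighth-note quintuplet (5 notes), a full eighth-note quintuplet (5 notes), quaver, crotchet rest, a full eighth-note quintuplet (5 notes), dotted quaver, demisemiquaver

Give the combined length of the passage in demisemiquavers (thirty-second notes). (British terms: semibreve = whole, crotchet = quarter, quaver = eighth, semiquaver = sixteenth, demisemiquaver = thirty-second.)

Each duration in thirty-second notes: a full eighth-note quintuplet (5 notes) (five quintuplet eighths span one half) = 16; a full eighth-note quintuplet (5 notes) (five quintuplet eighths span one half) = 16; a full eighth-note quintuplet (5 notes) (five quintuplet eighths span one half) = 16; quaver = 4; crotchet rest = 8; a full eighth-note quintuplet (5 notes) (five quintuplet eighths span one half) = 16; dotted quaver = 6; demisemiquaver = 1.
Sum: 16 + 16 + 16 + 4 + 8 + 16 + 6 + 1 = 83 thirty-second notes.

83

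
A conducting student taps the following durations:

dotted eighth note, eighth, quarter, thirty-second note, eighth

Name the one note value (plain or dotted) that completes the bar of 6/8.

thirty-second note

The bar of 6/8 = 24 thirty-second notes.
Working in thirty-second notes: dotted eighth note = 6; eighth = 4; quarter = 8; thirty-second note = 1; eighth = 4.
Adding: 6 + 4 + 8 + 1 + 4 = 23.
Remaining: 24 − 23 = 1 thirty-second note, which is a thirty-second note.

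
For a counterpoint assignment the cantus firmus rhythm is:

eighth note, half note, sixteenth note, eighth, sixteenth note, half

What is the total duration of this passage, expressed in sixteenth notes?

Convert each value to sixteenth notes: eighth note = 2; half note = 8; sixteenth note = 1; eighth = 2; sixteenth note = 1; half = 8.
Adding: 2 + 8 + 1 + 2 + 1 + 8 = 22 sixteenth notes.

22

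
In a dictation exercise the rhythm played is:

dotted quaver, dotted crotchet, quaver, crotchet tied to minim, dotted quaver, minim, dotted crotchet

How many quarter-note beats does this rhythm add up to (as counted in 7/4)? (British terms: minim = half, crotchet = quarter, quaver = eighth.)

One quarter-note beat = 4 sixteenth notes.
Convert each value to sixteenth notes: dotted quaver = 3; dotted crotchet = 6; quaver = 2; crotchet tied to minim (crotchet + minim) = 12; dotted quaver = 3; minim = 8; dotted crotchet = 6.
Altogether 3 + 6 + 2 + 12 + 3 + 8 + 6 = 40.
40 ÷ 4 = 10 beats.

10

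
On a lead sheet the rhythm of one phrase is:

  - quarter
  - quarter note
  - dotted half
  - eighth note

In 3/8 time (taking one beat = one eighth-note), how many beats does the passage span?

One eighth-note beat = 2 sixteenth notes.
Working in sixteenth notes: quarter = 4; quarter note = 4; dotted half = 12; eighth note = 2.
Sum: 4 + 4 + 12 + 2 = 22.
22 ÷ 2 = 11 beats.

11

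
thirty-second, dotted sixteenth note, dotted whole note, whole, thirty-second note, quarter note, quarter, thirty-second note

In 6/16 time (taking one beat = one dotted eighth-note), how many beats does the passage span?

One dotted eighth-note beat = 6 thirty-second notes.
Each duration in thirty-second notes: thirty-second = 1; dotted sixteenth note = 3; dotted whole note = 48; whole = 32; thirty-second note = 1; quarter note = 8; quarter = 8; thirty-second note = 1.
Sum: 1 + 3 + 48 + 32 + 1 + 8 + 8 + 1 = 102.
102 ÷ 6 = 17 beats.

17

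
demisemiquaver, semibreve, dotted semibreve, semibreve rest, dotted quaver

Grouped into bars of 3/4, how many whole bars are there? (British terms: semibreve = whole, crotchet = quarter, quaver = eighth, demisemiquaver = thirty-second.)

4

One bar of 3/4 = 24 thirty-second notes.
Each duration in thirty-second notes: demisemiquaver = 1; semibreve = 32; dotted semibreve = 48; semibreve rest = 32; dotted quaver = 6.
Adding: 1 + 32 + 48 + 32 + 6 = 119.
119 ÷ 24 = 4 complete bars with 23 left over.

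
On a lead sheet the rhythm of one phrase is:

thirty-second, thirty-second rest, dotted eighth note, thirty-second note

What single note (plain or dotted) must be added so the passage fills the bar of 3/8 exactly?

The bar of 3/8 = 12 thirty-second notes.
Working in thirty-second notes: thirty-second = 1; thirty-second rest = 1; dotted eighth note = 6; thirty-second note = 1.
Sum: 1 + 1 + 6 + 1 = 9.
Remaining: 12 − 9 = 3 thirty-second notes, which is a dotted sixteenth note.

dotted sixteenth note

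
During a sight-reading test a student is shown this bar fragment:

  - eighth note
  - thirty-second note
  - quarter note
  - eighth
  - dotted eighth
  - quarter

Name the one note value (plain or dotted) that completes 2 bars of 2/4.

2 bars of 2/4 = 32 thirty-second notes.
Each duration in thirty-second notes: eighth note = 4; thirty-second note = 1; quarter note = 8; eighth = 4; dotted eighth = 6; quarter = 8.
Sum: 4 + 1 + 8 + 4 + 6 + 8 = 31.
Remaining: 32 − 31 = 1 thirty-second note, which is a thirty-second note.

thirty-second note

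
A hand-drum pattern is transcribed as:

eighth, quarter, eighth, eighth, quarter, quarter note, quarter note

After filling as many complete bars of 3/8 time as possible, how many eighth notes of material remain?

2

One bar of 3/8 = 3 eighth notes.
Convert each value to eighth notes: eighth = 1; quarter = 2; eighth = 1; eighth = 1; quarter = 2; quarter note = 2; quarter note = 2.
Altogether 1 + 2 + 1 + 1 + 2 + 2 + 2 = 11.
11 ÷ 3 = 3 complete bars with 2 eighth notes remaining.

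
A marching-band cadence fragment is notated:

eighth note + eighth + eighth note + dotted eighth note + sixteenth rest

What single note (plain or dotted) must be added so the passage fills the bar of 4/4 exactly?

dotted quarter note

The bar of 4/4 = 16 sixteenth notes.
Each duration in sixteenth notes: eighth note = 2; eighth = 2; eighth note = 2; dotted eighth note = 3; sixteenth rest = 1.
Adding: 2 + 2 + 2 + 3 + 1 = 10.
Remaining: 16 − 10 = 6 sixteenth notes, which is a dotted quarter note.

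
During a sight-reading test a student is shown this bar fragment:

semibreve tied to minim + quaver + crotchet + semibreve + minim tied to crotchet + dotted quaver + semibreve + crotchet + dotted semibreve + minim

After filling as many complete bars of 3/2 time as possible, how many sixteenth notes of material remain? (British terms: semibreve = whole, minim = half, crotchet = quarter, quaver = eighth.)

17

One bar of 3/2 = 24 sixteenth notes.
Express everything in sixteenth notes: semibreve tied to minim (semibreve + minim) = 24; quaver = 2; crotchet = 4; semibreve = 16; minim tied to crotchet (minim + crotchet) = 12; dotted quaver = 3; semibreve = 16; crotchet = 4; dotted semibreve = 24; minim = 8.
Sum: 24 + 2 + 4 + 16 + 12 + 3 + 16 + 4 + 24 + 8 = 113.
113 ÷ 24 = 4 complete bars with 17 sixteenth notes remaining.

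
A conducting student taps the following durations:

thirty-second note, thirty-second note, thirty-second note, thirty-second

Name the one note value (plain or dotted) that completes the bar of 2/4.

The bar of 2/4 = 16 thirty-second notes.
In thirty-second notes: thirty-second note = 1; thirty-second note = 1; thirty-second note = 1; thirty-second = 1.
Total: 1 + 1 + 1 + 1 = 4.
Remaining: 16 − 4 = 12 thirty-second notes, which is a dotted quarter note.

dotted quarter note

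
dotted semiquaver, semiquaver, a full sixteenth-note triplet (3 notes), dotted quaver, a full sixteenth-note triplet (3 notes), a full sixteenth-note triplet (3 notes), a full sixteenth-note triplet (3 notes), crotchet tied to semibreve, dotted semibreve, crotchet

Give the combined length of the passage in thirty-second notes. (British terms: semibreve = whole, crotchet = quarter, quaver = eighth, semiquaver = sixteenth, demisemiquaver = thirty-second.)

Working in thirty-second notes: dotted semiquaver = 3; semiquaver = 2; a full sixteenth-note triplet (3 notes) (three triplet sixteenths span one eighth) = 4; dotted quaver = 6; a full sixteenth-note triplet (3 notes) (three triplet sixteenths span one eighth) = 4; a full sixteenth-note triplet (3 notes) (three triplet sixteenths span one eighth) = 4; a full sixteenth-note triplet (3 notes) (three triplet sixteenths span one eighth) = 4; crotchet tied to semibreve (crotchet + semibreve) = 40; dotted semibreve = 48; crotchet = 8.
Altogether 3 + 2 + 4 + 6 + 4 + 4 + 4 + 40 + 48 + 8 = 123 thirty-second notes.

123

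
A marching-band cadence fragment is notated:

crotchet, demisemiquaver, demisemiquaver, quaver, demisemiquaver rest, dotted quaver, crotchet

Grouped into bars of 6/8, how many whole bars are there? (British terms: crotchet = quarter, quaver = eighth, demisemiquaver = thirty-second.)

1

One bar of 6/8 = 24 thirty-second notes.
Convert each value to thirty-second notes: crotchet = 8; demisemiquaver = 1; demisemiquaver = 1; quaver = 4; demisemiquaver rest = 1; dotted quaver = 6; crotchet = 8.
Adding: 8 + 1 + 1 + 4 + 1 + 6 + 8 = 29.
29 ÷ 24 = 1 complete bar with 5 left over.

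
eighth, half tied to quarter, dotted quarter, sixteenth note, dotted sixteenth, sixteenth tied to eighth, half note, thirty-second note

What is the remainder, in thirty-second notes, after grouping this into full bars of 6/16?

8

One bar of 6/16 = 12 thirty-second notes.
Working in thirty-second notes: eighth = 4; half tied to quarter (half + quarter) = 24; dotted quarter = 12; sixteenth note = 2; dotted sixteenth = 3; sixteenth tied to eighth (sixteenth + eighth) = 6; half note = 16; thirty-second note = 1.
Altogether 4 + 24 + 12 + 2 + 3 + 6 + 16 + 1 = 68.
68 ÷ 12 = 5 complete bars with 8 thirty-second notes remaining.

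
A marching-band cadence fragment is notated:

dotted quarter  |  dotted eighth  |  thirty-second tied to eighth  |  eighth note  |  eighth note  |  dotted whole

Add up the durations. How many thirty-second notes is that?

79

Each duration in thirty-second notes: dotted quarter = 12; dotted eighth = 6; thirty-second tied to eighth (thirty-second + eighth) = 5; eighth note = 4; eighth note = 4; dotted whole = 48.
Total: 12 + 6 + 5 + 4 + 4 + 48 = 79 thirty-second notes.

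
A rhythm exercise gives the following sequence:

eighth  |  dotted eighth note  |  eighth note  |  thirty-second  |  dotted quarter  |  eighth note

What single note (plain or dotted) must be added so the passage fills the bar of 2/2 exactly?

The bar of 2/2 = 32 thirty-second notes.
Express everything in thirty-second notes: eighth = 4; dotted eighth note = 6; eighth note = 4; thirty-second = 1; dotted quarter = 12; eighth note = 4.
Altogether 4 + 6 + 4 + 1 + 12 + 4 = 31.
Remaining: 32 − 31 = 1 thirty-second note, which is a thirty-second note.

thirty-second note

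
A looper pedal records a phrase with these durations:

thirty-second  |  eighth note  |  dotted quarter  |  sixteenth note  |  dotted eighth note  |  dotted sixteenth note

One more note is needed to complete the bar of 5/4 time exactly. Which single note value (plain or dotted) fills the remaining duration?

dotted quarter note

The bar of 5/4 = 40 thirty-second notes.
Convert each value to thirty-second notes: thirty-second = 1; eighth note = 4; dotted quarter = 12; sixteenth note = 2; dotted eighth note = 6; dotted sixteenth note = 3.
Sum: 1 + 4 + 12 + 2 + 6 + 3 = 28.
Remaining: 40 − 28 = 12 thirty-second notes, which is a dotted quarter note.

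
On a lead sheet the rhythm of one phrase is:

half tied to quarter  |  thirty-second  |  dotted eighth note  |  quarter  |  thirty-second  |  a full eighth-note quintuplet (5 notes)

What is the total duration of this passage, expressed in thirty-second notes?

56

Each duration in thirty-second notes: half tied to quarter (half + quarter) = 24; thirty-second = 1; dotted eighth note = 6; quarter = 8; thirty-second = 1; a full eighth-note quintuplet (5 notes) (five quintuplet eighths span one half) = 16.
Sum: 24 + 1 + 6 + 8 + 1 + 16 = 56 thirty-second notes.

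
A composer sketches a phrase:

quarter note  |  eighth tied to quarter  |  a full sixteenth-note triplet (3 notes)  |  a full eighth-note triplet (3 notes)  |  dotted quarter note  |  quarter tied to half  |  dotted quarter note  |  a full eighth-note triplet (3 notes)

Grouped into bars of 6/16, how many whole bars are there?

7

One bar of 6/16 = 3 eighth notes.
Each duration in eighth notes: quarter note = 2; eighth tied to quarter (eighth + quarter) = 3; a full sixteenth-note triplet (3 notes) (three triplet sixteenths span one eighth) = 1; a full eighth-note triplet (3 notes) (three triplet eighths span one quarter) = 2; dotted quarter note = 3; quarter tied to half (quarter + half) = 6; dotted quarter note = 3; a full eighth-note triplet (3 notes) (three triplet eighths span one quarter) = 2.
Sum: 2 + 3 + 1 + 2 + 3 + 6 + 3 + 2 = 22.
22 ÷ 3 = 7 complete bars with 1 left over.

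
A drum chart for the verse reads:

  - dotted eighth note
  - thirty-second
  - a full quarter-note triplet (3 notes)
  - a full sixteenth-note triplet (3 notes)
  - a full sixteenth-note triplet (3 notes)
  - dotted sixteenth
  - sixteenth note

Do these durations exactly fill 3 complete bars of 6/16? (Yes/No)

One bar of 6/16 = 12 thirty-second notes, so 3 bars = 36.
Working in thirty-second notes: dotted eighth note = 6; thirty-second = 1; a full quarter-note triplet (3 notes) (three triplet quarters span one half) = 16; a full sixteenth-note triplet (3 notes) (three triplet sixteenths span one eighth) = 4; a full sixteenth-note triplet (3 notes) (three triplet sixteenths span one eighth) = 4; dotted sixteenth = 3; sixteenth note = 2.
Adding: 6 + 1 + 16 + 4 + 4 + 3 + 2 = 36.
36 equals 36, so the answer is Yes.

Yes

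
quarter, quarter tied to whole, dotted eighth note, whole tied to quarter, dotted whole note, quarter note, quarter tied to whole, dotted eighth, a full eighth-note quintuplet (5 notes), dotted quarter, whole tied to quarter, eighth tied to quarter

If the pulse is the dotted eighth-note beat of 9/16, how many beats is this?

46

One dotted eighth-note beat = 3 sixteenth notes.
Express everything in sixteenth notes: quarter = 4; quarter tied to whole (quarter + whole) = 20; dotted eighth note = 3; whole tied to quarter (whole + quarter) = 20; dotted whole note = 24; quarter note = 4; quarter tied to whole (quarter + whole) = 20; dotted eighth = 3; a full eighth-note quintuplet (5 notes) (five quintuplet eighths span one half) = 8; dotted quarter = 6; whole tied to quarter (whole + quarter) = 20; eighth tied to quarter (eighth + quarter) = 6.
Total: 4 + 20 + 3 + 20 + 24 + 4 + 20 + 3 + 8 + 6 + 20 + 6 = 138.
138 ÷ 3 = 46 beats.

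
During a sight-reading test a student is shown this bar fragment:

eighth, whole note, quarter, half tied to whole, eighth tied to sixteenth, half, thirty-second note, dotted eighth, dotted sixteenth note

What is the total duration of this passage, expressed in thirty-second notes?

124

Working in thirty-second notes: eighth = 4; whole note = 32; quarter = 8; half tied to whole (half + whole) = 48; eighth tied to sixteenth (eighth + sixteenth) = 6; half = 16; thirty-second note = 1; dotted eighth = 6; dotted sixteenth note = 3.
Total: 4 + 32 + 8 + 48 + 6 + 16 + 1 + 6 + 3 = 124 thirty-second notes.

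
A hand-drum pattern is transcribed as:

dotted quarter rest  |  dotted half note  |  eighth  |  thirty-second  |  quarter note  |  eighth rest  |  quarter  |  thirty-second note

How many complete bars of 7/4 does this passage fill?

One bar of 7/4 = 56 thirty-second notes.
Working in thirty-second notes: dotted quarter rest = 12; dotted half note = 24; eighth = 4; thirty-second = 1; quarter note = 8; eighth rest = 4; quarter = 8; thirty-second note = 1.
Total: 12 + 24 + 4 + 1 + 8 + 4 + 8 + 1 = 62.
62 ÷ 56 = 1 complete bar with 6 left over.

1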